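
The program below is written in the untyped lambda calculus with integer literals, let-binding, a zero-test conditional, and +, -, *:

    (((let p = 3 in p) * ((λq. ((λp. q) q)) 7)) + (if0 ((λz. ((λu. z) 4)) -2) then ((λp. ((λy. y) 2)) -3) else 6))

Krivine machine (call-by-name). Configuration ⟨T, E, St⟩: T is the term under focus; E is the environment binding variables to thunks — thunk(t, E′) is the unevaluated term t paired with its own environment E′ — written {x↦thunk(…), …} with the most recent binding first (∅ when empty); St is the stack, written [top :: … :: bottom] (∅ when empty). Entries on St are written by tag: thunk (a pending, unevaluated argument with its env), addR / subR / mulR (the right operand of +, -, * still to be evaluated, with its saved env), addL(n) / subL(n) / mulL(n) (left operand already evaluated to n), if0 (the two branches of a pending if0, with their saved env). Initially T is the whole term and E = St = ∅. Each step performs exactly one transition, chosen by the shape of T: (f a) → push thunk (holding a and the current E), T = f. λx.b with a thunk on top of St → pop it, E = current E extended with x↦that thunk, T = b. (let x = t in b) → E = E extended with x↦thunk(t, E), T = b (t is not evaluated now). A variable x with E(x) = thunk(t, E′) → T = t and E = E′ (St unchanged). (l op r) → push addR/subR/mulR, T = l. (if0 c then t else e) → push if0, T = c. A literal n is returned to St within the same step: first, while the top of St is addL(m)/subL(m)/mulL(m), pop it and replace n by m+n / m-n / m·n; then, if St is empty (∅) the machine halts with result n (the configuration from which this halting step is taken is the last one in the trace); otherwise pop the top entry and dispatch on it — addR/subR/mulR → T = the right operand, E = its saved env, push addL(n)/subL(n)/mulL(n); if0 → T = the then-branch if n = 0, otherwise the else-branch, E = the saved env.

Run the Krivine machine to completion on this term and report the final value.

0. <T=(((let p = 3 in p) * ((λq. ((λp. q) q)) 7)) + (if0 ((λz. ((λu. z) 4)) -2) then ((λp. ((λy. y) 2)) -3) else 6)), E=∅, St=∅>
1. <T=((let p = 3 in p) * ((λq. ((λp. q) q)) 7)), E=∅, St=[addR]>
2. <T=(let p = 3 in p), E=∅, St=[mulR :: addR]>
3. <T=p, E={p↦thunk(3, ∅)}, St=[mulR :: addR]>
4. <T=3, E=∅, St=[mulR :: addR]>
5. <T=((λq. ((λp. q) q)) 7), E=∅, St=[mulL(3) :: addR]>
6. <T=(λq. ((λp. q) q)), E=∅, St=[thunk :: mulL(3) :: addR]>
7. <T=((λp. q) q), E={q↦thunk(7, ∅)}, St=[mulL(3) :: addR]>
8. <T=(λp. q), E={q↦thunk(7, ∅)}, St=[thunk :: mulL(3) :: addR]>
9. <T=q, E={p↦thunk(q, {q↦thunk(7, ∅)}), q↦thunk(7, ∅)}, St=[mulL(3) :: addR]>
10. <T=7, E=∅, St=[mulL(3) :: addR]>
11. <T=(if0 ((λz. ((λu. z) 4)) -2) then ((λp. ((λy. y) 2)) -3) else 6), E=∅, St=[addL(21)]>
12. <T=((λz. ((λu. z) 4)) -2), E=∅, St=[if0 :: addL(21)]>
13. <T=(λz. ((λu. z) 4)), E=∅, St=[thunk :: if0 :: addL(21)]>
14. <T=((λu. z) 4), E={z↦thunk(-2, ∅)}, St=[if0 :: addL(21)]>
15. <T=(λu. z), E={z↦thunk(-2, ∅)}, St=[thunk :: if0 :: addL(21)]>
16. <T=z, E={u↦thunk(4, {z↦thunk(-2, ∅)}), z↦thunk(-2, ∅)}, St=[if0 :: addL(21)]>
17. <T=-2, E=∅, St=[if0 :: addL(21)]>
18. <T=6, E=∅, St=[addL(21)]>
→ final value 27

Answer: 27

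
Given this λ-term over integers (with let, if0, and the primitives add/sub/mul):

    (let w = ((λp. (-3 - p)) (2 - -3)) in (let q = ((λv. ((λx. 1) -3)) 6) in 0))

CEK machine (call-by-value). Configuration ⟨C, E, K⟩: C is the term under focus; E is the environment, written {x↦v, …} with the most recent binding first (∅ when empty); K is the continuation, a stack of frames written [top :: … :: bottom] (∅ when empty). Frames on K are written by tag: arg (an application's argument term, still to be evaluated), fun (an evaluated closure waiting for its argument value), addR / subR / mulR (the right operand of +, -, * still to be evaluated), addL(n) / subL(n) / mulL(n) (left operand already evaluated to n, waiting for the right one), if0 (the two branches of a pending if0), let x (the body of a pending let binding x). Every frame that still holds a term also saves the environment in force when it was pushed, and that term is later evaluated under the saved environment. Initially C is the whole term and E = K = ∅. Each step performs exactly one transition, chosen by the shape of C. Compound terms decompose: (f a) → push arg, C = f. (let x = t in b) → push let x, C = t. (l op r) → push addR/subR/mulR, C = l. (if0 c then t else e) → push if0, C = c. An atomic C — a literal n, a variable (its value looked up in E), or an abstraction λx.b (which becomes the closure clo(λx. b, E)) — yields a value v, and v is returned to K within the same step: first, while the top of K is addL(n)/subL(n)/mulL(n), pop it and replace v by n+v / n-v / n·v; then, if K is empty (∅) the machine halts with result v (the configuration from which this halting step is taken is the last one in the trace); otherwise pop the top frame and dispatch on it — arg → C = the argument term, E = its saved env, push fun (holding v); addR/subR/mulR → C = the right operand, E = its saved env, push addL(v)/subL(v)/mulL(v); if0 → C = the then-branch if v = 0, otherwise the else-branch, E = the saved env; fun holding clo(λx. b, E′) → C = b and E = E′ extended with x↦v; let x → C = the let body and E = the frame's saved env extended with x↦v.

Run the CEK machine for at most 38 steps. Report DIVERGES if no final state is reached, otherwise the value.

step 0: [C=(let w = ((λp. (-3 - p)) (2 - -3)) in (let q = ((λv. ((λx. 1) -3)) 6) in 0)) | E=∅ | K=∅]
step 1: [C=((λp. (-3 - p)) (2 - -3)) | E=∅ | K=[let w]]
step 2: [C=(λp. (-3 - p)) | E=∅ | K=[arg :: let w]]
step 3: [C=(2 - -3) | E=∅ | K=[fun :: let w]]
step 4: [C=2 | E=∅ | K=[subR :: fun :: let w]]
step 5: [C=-3 | E=∅ | K=[subL(2) :: fun :: let w]]
step 6: [C=(-3 - p) | E={p↦5} | K=[let w]]
step 7: [C=-3 | E={p↦5} | K=[subR :: let w]]
step 8: [C=p | E={p↦5} | K=[subL(-3) :: let w]]
step 9: [C=(let q = ((λv. ((λx. 1) -3)) 6) in 0) | E={w↦-8} | K=∅]
step 10: [C=((λv. ((λx. 1) -3)) 6) | E={w↦-8} | K=[let q]]
step 11: [C=(λv. ((λx. 1) -3)) | E={w↦-8} | K=[arg :: let q]]
step 12: [C=6 | E={w↦-8} | K=[fun :: let q]]
step 13: [C=((λx. 1) -3) | E={v↦6, w↦-8} | K=[let q]]
step 14: [C=(λx. 1) | E={v↦6, w↦-8} | K=[arg :: let q]]
step 15: [C=-3 | E={v↦6, w↦-8} | K=[fun :: let q]]
step 16: [C=1 | E={x↦-3, v↦6, w↦-8} | K=[let q]]
step 17: [C=0 | E={q↦1, w↦-8} | K=∅]
→ final value 0

Answer: 0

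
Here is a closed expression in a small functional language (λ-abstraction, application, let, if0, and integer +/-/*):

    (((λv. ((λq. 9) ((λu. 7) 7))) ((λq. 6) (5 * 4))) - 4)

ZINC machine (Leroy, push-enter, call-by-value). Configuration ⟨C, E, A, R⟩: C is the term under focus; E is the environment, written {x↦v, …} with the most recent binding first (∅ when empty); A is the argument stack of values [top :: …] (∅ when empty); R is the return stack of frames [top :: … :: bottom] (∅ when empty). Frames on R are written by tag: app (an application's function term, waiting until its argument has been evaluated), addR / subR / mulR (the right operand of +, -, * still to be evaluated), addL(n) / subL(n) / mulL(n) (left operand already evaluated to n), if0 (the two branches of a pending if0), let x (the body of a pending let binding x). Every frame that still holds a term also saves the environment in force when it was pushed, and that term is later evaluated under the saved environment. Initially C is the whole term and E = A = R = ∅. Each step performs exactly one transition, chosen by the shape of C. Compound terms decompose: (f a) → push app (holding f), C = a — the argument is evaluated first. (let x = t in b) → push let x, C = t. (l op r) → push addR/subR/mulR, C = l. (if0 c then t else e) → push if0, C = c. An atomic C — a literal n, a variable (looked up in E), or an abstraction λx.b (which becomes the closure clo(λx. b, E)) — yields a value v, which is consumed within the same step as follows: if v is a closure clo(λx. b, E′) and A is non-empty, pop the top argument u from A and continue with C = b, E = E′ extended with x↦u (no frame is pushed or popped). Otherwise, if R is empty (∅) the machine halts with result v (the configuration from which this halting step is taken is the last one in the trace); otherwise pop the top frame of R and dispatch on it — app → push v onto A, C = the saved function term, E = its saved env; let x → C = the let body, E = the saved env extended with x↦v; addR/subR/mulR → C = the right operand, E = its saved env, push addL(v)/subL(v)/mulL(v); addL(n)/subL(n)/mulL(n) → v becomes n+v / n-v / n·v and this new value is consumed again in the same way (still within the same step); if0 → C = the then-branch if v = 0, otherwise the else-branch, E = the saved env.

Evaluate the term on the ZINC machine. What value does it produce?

[0] <C=(((λv. ((λq. 9) ((λu. 7) 7))) ((λq. 6) (5 * 4))) - 4), E=∅, A=∅, R=∅>
[1] <C=((λv. ((λq. 9) ((λu. 7) 7))) ((λq. 6) (5 * 4))), E=∅, A=∅, R=[subR]>
[2] <C=((λq. 6) (5 * 4)), E=∅, A=∅, R=[app :: subR]>
[3] <C=(5 * 4), E=∅, A=∅, R=[app :: app :: subR]>
[4] <C=5, E=∅, A=∅, R=[mulR :: app :: app :: subR]>
[5] <C=4, E=∅, A=∅, R=[mulL(5) :: app :: app :: subR]>
[6] <C=(λq. 6), E=∅, A=[20], R=[app :: subR]>
[7] <C=6, E={q↦20}, A=∅, R=[app :: subR]>
[8] <C=(λv. ((λq. 9) ((λu. 7) 7))), E=∅, A=[6], R=[subR]>
[9] <C=((λq. 9) ((λu. 7) 7)), E={v↦6}, A=∅, R=[subR]>
[10] <C=((λu. 7) 7), E={v↦6}, A=∅, R=[app :: subR]>
[11] <C=7, E={v↦6}, A=∅, R=[app :: app :: subR]>
[12] <C=(λu. 7), E={v↦6}, A=[7], R=[app :: subR]>
[13] <C=7, E={u↦7, v↦6}, A=∅, R=[app :: subR]>
[14] <C=(λq. 9), E={v↦6}, A=[7], R=[subR]>
[15] <C=9, E={q↦7, v↦6}, A=∅, R=[subR]>
[16] <C=4, E=∅, A=∅, R=[subL(9)]>
→ final value 5

Answer: 5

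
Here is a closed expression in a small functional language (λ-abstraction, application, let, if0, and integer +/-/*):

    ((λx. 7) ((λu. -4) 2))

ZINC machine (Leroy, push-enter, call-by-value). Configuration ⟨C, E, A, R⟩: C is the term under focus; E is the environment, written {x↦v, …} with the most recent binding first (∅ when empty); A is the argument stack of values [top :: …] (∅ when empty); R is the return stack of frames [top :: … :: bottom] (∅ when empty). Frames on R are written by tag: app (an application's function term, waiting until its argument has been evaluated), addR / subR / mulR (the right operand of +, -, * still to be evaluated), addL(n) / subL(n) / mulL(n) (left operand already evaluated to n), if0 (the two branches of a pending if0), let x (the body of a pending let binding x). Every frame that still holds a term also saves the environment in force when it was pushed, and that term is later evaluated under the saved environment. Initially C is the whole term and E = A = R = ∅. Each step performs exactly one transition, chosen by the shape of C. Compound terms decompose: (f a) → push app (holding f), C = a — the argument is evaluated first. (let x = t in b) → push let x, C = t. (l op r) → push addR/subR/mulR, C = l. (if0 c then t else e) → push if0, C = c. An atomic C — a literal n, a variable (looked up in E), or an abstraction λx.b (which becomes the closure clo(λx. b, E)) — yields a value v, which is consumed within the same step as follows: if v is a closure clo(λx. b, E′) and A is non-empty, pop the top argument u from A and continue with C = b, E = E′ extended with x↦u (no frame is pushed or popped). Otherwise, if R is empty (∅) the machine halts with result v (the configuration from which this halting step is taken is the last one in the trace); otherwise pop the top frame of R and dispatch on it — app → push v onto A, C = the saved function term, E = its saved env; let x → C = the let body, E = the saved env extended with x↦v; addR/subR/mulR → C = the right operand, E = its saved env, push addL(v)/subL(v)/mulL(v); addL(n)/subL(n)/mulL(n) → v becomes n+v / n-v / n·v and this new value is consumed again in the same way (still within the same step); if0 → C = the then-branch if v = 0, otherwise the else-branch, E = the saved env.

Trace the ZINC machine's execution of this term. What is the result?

Answer: 7

Execution trace:
0. <C=((λx. 7) ((λu. -4) 2)), E=∅, A=∅, R=∅>
1. <C=((λu. -4) 2), E=∅, A=∅, R=[app]>
2. <C=2, E=∅, A=∅, R=[app :: app]>
3. <C=(λu. -4), E=∅, A=[2], R=[app]>
4. <C=-4, E={u↦2}, A=∅, R=[app]>
5. <C=(λx. 7), E=∅, A=[-4], R=∅>
6. <C=7, E={x↦-4}, A=∅, R=∅>
→ final value 7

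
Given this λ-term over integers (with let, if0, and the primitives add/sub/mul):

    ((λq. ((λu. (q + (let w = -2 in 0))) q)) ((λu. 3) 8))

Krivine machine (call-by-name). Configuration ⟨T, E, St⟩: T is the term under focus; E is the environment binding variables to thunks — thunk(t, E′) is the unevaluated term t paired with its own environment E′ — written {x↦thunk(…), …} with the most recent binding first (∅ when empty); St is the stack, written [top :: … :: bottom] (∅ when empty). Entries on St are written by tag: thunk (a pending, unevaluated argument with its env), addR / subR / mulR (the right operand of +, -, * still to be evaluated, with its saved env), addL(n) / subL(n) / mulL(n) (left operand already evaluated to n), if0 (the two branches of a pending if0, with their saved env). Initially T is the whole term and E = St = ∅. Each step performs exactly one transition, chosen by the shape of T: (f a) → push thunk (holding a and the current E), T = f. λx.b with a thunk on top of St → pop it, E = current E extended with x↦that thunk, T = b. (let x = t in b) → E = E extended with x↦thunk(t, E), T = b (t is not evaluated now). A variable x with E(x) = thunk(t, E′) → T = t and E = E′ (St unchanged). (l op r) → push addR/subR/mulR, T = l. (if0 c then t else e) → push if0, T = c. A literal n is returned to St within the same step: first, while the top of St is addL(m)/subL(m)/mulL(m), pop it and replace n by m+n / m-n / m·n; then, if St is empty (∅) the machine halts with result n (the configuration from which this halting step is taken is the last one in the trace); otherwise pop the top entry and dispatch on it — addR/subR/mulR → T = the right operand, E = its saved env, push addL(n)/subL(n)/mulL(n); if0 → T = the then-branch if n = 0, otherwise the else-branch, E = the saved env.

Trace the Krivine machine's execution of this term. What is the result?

0. <T=((λq. ((λu. (q + (let w = -2 in 0))) q)) ((λu. 3) 8)), E=∅, St=∅>
1. <T=(λq. ((λu. (q + (let w = -2 in 0))) q)), E=∅, St=[thunk]>
2. <T=((λu. (q + (let w = -2 in 0))) q), E={q↦thunk(((λu. 3) 8), ∅)}, St=∅>
3. <T=(λu. (q + (let w = -2 in 0))), E={q↦thunk(((λu. 3) 8), ∅)}, St=[thunk]>
4. <T=(q + (let w = -2 in 0)), E={u↦thunk(q, {q↦thunk(((λu. 3) 8), ∅)}), q↦thunk(((λu. 3) 8), ∅)}, St=∅>
5. <T=q, E={u↦thunk(q, {q↦thunk(((λu. 3) 8), ∅)}), q↦thunk(((λu. 3) 8), ∅)}, St=[addR]>
6. <T=((λu. 3) 8), E=∅, St=[addR]>
7. <T=(λu. 3), E=∅, St=[thunk :: addR]>
8. <T=3, E={u↦thunk(8, ∅)}, St=[addR]>
9. <T=(let w = -2 in 0), E={u↦thunk(q, {q↦thunk(((λu. 3) 8), ∅)}), q↦thunk(((λu. 3) 8), ∅)}, St=[addL(3)]>
10. <T=0, E={w↦thunk(-2, {u↦thunk(q, {q↦thunk(((λu. 3) 8), ∅)}), q↦thunk(((λu. 3) 8), ∅)}), u↦thunk(q, {q↦thunk(((λu. 3) 8), ∅)}), q↦thunk(((λu. 3) 8), ∅)}, St=[addL(3)]>
→ final value 3

Answer: 3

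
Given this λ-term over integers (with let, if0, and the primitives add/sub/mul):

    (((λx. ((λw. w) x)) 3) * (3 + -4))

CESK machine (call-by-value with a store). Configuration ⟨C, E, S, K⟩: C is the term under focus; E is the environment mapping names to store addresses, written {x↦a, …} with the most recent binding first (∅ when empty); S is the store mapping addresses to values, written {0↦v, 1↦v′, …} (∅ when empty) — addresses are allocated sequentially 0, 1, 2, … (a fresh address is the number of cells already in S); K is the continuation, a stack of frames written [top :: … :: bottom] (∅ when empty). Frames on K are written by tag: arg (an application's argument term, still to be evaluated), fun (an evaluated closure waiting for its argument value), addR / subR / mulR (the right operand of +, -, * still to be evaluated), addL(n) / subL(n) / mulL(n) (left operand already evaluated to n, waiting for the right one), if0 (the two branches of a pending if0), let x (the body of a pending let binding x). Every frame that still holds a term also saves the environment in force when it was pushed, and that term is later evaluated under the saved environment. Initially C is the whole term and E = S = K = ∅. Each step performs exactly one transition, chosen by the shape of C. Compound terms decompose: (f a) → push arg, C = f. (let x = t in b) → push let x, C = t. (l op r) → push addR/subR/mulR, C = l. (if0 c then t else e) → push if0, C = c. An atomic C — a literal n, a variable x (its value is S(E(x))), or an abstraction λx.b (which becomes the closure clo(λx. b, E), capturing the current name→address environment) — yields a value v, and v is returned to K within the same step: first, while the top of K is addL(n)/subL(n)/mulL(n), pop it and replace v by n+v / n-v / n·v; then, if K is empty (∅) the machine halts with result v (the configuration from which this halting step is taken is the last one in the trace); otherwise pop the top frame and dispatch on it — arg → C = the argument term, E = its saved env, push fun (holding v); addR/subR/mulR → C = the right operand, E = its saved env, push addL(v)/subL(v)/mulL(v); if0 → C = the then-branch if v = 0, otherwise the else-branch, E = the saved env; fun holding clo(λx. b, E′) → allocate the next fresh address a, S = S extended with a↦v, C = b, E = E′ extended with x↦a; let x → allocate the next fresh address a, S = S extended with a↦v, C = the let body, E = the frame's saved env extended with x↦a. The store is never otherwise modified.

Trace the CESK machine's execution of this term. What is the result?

Answer: -3

Derivation:
0. <C=(((λx. ((λw. w) x)) 3) * (3 + -4)), E=∅, S=∅, K=∅>
1. <C=((λx. ((λw. w) x)) 3), E=∅, S=∅, K=[mulR]>
2. <C=(λx. ((λw. w) x)), E=∅, S=∅, K=[arg :: mulR]>
3. <C=3, E=∅, S=∅, K=[fun :: mulR]>
4. <C=((λw. w) x), E={x↦0}, S={0↦3}, K=[mulR]>
5. <C=(λw. w), E={x↦0}, S={0↦3}, K=[arg :: mulR]>
6. <C=x, E={x↦0}, S={0↦3}, K=[fun :: mulR]>
7. <C=w, E={w↦1, x↦0}, S={0↦3, 1↦3}, K=[mulR]>
8. <C=(3 + -4), E=∅, S={0↦3, 1↦3}, K=[mulL(3)]>
9. <C=3, E=∅, S={0↦3, 1↦3}, K=[addR :: mulL(3)]>
10. <C=-4, E=∅, S={0↦3, 1↦3}, K=[addL(3) :: mulL(3)]>
→ final value -3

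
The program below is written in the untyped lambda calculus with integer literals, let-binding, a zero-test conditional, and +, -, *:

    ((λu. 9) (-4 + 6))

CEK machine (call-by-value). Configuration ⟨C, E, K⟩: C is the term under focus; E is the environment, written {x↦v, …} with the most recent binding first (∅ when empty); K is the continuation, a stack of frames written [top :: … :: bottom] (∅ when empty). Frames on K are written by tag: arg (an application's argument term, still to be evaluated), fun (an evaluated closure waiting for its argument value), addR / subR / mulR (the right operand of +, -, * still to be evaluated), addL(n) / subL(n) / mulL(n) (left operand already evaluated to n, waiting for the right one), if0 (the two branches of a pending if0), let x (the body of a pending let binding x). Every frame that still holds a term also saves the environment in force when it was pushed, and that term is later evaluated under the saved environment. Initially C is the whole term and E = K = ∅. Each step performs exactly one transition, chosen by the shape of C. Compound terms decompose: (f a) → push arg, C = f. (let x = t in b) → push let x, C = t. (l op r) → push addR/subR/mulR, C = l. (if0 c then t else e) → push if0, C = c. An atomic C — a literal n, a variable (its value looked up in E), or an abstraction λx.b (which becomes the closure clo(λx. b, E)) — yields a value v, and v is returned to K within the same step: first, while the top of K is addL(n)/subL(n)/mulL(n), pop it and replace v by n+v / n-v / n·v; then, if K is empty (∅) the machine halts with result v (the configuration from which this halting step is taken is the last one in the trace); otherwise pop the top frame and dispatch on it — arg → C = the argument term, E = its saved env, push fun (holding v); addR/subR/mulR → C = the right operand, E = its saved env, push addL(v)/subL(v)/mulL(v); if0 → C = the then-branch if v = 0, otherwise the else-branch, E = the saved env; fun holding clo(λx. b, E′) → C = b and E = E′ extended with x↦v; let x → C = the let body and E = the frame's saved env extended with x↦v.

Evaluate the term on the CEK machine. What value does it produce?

[0] [C=((λu. 9) (-4 + 6)) | E=∅ | K=∅]
[1] [C=(λu. 9) | E=∅ | K=[arg]]
[2] [C=(-4 + 6) | E=∅ | K=[fun]]
[3] [C=-4 | E=∅ | K=[addR :: fun]]
[4] [C=6 | E=∅ | K=[addL(-4) :: fun]]
[5] [C=9 | E={u↦2} | K=∅]
→ final value 9

Answer: 9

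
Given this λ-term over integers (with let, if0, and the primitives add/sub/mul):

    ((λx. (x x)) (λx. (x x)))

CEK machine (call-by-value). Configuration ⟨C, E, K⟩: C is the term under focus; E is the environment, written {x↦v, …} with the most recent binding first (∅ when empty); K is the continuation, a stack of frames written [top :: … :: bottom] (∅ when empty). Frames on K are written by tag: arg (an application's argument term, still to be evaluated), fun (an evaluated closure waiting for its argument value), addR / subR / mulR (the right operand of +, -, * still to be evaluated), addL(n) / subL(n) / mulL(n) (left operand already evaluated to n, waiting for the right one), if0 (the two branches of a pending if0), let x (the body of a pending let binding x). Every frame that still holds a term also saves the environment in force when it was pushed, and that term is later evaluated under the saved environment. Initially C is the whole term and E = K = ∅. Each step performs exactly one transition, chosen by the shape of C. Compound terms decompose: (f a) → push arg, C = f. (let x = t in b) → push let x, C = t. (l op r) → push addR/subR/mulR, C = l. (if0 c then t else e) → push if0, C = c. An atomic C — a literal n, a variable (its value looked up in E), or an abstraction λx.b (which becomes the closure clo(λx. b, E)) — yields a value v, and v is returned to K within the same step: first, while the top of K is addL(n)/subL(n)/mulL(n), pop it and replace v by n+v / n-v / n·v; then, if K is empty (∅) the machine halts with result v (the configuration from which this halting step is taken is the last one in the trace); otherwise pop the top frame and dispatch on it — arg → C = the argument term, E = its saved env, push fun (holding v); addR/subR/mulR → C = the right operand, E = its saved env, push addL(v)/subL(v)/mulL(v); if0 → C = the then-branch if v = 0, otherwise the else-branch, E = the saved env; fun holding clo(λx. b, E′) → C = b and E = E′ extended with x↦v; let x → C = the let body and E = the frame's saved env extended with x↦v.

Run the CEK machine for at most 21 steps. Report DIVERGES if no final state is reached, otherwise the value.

Answer: DIVERGES (no final state within 21 steps)

Derivation:
t=0: ⟨C=((λx. (x x)) (λx. (x x))); E=∅; K=∅⟩
t=1: ⟨C=(λx. (x x)); E=∅; K=[arg]⟩
t=2: ⟨C=(λx. (x x)); E=∅; K=[fun]⟩
t=3: ⟨C=(x x); E={x↦clo(λx. (x x), ∅)}; K=∅⟩
t=4: ⟨C=x; E={x↦clo(λx. (x x), ∅)}; K=[arg]⟩
t=5: ⟨C=x; E={x↦clo(λx. (x x), ∅)}; K=[fun]⟩
… configuration repeats with period 3 (steps 3–5 recur indefinitely) …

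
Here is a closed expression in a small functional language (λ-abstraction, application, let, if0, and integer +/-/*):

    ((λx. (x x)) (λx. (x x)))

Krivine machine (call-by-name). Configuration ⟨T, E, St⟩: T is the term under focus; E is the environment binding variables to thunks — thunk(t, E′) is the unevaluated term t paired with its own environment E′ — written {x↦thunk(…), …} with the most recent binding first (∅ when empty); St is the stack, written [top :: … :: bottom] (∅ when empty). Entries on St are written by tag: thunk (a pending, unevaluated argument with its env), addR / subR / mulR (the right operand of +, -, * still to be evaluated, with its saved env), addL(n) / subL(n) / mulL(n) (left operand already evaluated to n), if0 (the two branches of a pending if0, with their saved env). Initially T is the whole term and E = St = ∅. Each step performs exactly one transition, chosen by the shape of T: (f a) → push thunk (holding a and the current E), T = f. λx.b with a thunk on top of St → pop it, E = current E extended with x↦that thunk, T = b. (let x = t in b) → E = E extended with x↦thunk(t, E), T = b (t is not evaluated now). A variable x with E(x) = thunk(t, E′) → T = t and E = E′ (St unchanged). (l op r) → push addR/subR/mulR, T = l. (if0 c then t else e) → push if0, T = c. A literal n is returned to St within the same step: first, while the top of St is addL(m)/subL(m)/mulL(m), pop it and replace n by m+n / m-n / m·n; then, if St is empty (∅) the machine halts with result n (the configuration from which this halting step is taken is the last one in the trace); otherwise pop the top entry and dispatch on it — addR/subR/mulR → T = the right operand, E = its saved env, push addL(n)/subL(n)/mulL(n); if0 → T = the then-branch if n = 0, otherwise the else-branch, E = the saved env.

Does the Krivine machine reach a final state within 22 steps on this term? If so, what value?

t=0: ⟨T=((λx. (x x)) (λx. (x x))); E=∅; St=∅⟩
t=1: ⟨T=(λx. (x x)); E=∅; St=[thunk]⟩
t=2: ⟨T=(x x); E={x↦thunk((λx. (x x)), ∅)}; St=∅⟩
t=3: ⟨T=x; E={x↦thunk((λx. (x x)), ∅)}; St=[thunk]⟩
t=4: ⟨T=(λx. (x x)); E=∅; St=[thunk]⟩
t=5: ⟨T=(x x); E={x↦thunk(x, {x↦thunk((λx. (x x)), ∅)})}; St=∅⟩
t=6: ⟨T=x; E={x↦thunk(x, {x↦thunk((λx. (x x)), ∅)})}; St=[thunk]⟩
t=7: ⟨T=x; E={x↦thunk((λx. (x x)), ∅)}; St=[thunk]⟩
t=8: ⟨T=(λx. (x x)); E=∅; St=[thunk]⟩
t=9: ⟨T=(x x); E={x↦thunk(x, {x↦thunk(x, {x↦thunk((λx. (x x)), ∅)})})}; St=∅⟩
t=10: ⟨T=x; E={x↦thunk(x, {x↦thunk(x, {x↦thunk((λx. (x x)), ∅)})})}; St=[thunk]⟩
t=11: ⟨T=x; E={x↦thunk(x, {x↦thunk((λx. (x x)), ∅)})}; St=[thunk]⟩
t=12: ⟨T=x; E={x↦thunk((λx. (x x)), ∅)}; St=[thunk]⟩
t=13: ⟨T=(λx. (x x)); E=∅; St=[thunk]⟩
t=14: ⟨T=(x x); E={x↦thunk(x, {x↦thunk(x, {x↦thunk(x, {x↦thunk((λx. (x x)), ∅)})})})}; St=∅⟩
t=15: ⟨T=x; E={x↦thunk(x, {x↦thunk(x, {x↦thunk(x, {x↦thunk((λx. (x x)), ∅)})})})}; St=[thunk]⟩
t=16: ⟨T=x; E={x↦thunk(x, {x↦thunk(x, {x↦thunk((λx. (x x)), ∅)})})}; St=[thunk]⟩
t=17: ⟨T=x; E={x↦thunk(x, {x↦thunk((λx. (x x)), ∅)})}; St=[thunk]⟩
t=18: ⟨T=x; E={x↦thunk((λx. (x x)), ∅)}; St=[thunk]⟩
t=19: ⟨T=(λx. (x x)); E=∅; St=[thunk]⟩
t=20: ⟨T=(x x); E={x↦thunk(x, {x↦thunk(x, {x↦thunk(x, {x↦thunk(x, {x↦thunk((λx. (x x)), ∅)})})})})}; St=∅⟩
t=21: ⟨T=x; E={x↦thunk(x, {x↦thunk(x, {x↦thunk(x, {x↦thunk(x, {x↦thunk((λx. (x x)), ∅)})})})})}; St=[thunk]⟩
t=22: ⟨T=x; E={x↦thunk(x, {x↦thunk(x, {x↦thunk(x, {x↦thunk((λx. (x x)), ∅)})})})}; St=[thunk]⟩
→ 22 transitions taken and the configuration is still not final: no result within 22 steps

Answer: DIVERGES (no final state within 22 steps)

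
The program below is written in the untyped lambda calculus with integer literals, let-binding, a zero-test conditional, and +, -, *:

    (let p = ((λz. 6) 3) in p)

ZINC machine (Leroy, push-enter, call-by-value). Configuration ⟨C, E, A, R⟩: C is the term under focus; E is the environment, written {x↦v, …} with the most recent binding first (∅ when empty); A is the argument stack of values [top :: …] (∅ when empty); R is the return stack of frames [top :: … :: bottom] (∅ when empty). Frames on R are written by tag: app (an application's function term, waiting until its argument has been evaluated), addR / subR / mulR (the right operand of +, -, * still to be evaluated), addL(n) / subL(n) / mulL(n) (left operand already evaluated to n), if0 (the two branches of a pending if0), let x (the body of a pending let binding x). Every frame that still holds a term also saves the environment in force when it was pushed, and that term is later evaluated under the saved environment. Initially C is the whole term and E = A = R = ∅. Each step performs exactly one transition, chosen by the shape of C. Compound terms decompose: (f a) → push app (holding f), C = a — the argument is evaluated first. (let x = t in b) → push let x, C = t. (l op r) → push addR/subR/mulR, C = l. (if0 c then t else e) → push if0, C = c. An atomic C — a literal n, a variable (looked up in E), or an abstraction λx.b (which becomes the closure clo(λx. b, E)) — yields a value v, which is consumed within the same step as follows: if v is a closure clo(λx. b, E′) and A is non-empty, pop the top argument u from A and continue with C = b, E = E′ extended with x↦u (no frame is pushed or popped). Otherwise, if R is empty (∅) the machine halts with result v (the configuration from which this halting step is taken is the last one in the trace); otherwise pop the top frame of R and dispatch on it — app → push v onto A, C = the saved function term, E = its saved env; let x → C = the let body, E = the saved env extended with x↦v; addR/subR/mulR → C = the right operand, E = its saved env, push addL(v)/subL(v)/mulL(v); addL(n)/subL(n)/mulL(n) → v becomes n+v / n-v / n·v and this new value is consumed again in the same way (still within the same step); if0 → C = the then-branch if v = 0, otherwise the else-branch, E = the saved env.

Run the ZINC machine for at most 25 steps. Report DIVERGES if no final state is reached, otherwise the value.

Answer: 6

Machine steps:
t=0: [C=(let p = ((λz. 6) 3) in p) | E=∅ | A=∅ | R=∅]
t=1: [C=((λz. 6) 3) | E=∅ | A=∅ | R=[let p]]
t=2: [C=3 | E=∅ | A=∅ | R=[app :: let p]]
t=3: [C=(λz. 6) | E=∅ | A=[3] | R=[let p]]
t=4: [C=6 | E={z↦3} | A=∅ | R=[let p]]
t=5: [C=p | E={p↦6} | A=∅ | R=∅]
→ final value 6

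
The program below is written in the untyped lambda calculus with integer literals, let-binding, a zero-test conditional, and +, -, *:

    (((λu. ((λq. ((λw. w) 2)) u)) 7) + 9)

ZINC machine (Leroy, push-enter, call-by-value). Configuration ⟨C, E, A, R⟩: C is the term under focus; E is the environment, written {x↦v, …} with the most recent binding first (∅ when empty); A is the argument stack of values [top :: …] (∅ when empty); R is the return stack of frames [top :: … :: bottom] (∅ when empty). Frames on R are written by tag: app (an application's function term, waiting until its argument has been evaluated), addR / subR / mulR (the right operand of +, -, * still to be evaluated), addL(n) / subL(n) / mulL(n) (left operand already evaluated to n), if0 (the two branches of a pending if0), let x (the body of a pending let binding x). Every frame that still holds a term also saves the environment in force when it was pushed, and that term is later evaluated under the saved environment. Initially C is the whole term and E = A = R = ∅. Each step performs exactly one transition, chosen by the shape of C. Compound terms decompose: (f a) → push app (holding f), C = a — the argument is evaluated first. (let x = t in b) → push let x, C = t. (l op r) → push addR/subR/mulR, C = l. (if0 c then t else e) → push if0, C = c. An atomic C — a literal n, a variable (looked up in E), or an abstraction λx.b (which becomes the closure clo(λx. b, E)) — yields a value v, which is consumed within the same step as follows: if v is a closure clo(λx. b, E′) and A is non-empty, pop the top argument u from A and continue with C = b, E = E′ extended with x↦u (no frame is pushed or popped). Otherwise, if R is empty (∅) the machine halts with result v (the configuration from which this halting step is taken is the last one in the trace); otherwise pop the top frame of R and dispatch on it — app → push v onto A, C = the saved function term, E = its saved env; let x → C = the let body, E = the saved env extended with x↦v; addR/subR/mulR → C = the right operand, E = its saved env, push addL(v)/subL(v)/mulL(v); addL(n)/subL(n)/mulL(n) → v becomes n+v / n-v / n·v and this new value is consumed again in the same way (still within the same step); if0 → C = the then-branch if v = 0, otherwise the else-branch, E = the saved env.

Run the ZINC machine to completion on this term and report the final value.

Answer: 11

Derivation:
t=0: <C=(((λu. ((λq. ((λw. w) 2)) u)) 7) + 9), E=∅, A=∅, R=∅>
t=1: <C=((λu. ((λq. ((λw. w) 2)) u)) 7), E=∅, A=∅, R=[addR]>
t=2: <C=7, E=∅, A=∅, R=[app :: addR]>
t=3: <C=(λu. ((λq. ((λw. w) 2)) u)), E=∅, A=[7], R=[addR]>
t=4: <C=((λq. ((λw. w) 2)) u), E={u↦7}, A=∅, R=[addR]>
t=5: <C=u, E={u↦7}, A=∅, R=[app :: addR]>
t=6: <C=(λq. ((λw. w) 2)), E={u↦7}, A=[7], R=[addR]>
t=7: <C=((λw. w) 2), E={q↦7, u↦7}, A=∅, R=[addR]>
t=8: <C=2, E={q↦7, u↦7}, A=∅, R=[app :: addR]>
t=9: <C=(λw. w), E={q↦7, u↦7}, A=[2], R=[addR]>
t=10: <C=w, E={w↦2, q↦7, u↦7}, A=∅, R=[addR]>
t=11: <C=9, E=∅, A=∅, R=[addL(2)]>
→ final value 11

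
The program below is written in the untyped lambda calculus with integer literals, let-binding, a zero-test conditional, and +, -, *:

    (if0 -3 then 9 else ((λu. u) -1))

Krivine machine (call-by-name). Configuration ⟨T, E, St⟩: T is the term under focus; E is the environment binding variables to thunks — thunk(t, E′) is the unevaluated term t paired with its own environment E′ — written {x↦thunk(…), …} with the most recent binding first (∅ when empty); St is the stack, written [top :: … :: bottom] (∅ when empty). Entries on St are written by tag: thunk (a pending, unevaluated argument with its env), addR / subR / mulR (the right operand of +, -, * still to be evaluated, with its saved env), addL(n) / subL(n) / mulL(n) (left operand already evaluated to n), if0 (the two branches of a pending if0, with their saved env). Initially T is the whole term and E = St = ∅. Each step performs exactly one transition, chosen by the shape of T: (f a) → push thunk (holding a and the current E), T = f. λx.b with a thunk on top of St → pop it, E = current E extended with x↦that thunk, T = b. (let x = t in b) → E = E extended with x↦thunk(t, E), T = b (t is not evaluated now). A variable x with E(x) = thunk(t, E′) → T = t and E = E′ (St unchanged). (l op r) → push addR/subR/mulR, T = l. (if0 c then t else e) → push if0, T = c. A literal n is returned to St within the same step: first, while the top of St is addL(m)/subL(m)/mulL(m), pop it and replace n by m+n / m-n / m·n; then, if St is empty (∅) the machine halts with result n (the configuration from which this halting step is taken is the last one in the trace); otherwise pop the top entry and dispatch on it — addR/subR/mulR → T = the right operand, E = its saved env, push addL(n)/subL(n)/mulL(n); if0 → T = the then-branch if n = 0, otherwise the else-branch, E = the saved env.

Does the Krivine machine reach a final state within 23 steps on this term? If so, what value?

t=0: <T=(if0 -3 then 9 else ((λu. u) -1)), E=∅, St=∅>
t=1: <T=-3, E=∅, St=[if0]>
t=2: <T=((λu. u) -1), E=∅, St=∅>
t=3: <T=(λu. u), E=∅, St=[thunk]>
t=4: <T=u, E={u↦thunk(-1, ∅)}, St=∅>
t=5: <T=-1, E=∅, St=∅>
→ final value -1

Answer: -1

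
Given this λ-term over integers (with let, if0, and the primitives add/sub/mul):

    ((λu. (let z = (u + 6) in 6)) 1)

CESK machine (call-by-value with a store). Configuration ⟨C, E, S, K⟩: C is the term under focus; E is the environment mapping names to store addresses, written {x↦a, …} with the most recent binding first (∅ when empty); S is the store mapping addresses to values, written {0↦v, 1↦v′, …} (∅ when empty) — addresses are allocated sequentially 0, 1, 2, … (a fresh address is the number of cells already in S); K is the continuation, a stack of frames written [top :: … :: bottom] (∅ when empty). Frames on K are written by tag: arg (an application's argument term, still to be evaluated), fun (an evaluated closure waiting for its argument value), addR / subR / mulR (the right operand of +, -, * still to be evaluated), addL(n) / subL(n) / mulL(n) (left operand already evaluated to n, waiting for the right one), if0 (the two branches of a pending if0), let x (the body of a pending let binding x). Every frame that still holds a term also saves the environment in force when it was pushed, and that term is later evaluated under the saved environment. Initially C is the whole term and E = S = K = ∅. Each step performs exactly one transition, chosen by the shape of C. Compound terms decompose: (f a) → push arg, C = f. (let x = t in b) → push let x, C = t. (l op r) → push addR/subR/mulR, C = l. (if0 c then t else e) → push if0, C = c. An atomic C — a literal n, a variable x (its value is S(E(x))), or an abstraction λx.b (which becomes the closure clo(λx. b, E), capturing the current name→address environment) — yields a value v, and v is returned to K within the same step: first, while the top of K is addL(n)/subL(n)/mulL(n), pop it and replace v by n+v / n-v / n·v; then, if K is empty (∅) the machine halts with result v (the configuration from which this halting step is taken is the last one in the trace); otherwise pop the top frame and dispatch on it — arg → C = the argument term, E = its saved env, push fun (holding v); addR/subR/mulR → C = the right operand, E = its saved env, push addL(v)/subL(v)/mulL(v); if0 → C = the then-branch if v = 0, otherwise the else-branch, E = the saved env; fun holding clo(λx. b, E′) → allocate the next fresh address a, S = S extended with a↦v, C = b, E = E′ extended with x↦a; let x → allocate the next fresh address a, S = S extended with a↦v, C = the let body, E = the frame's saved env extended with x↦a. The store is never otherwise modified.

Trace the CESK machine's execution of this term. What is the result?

Answer: 6

Derivation:
t=0: [C=((λu. (let z = (u + 6) in 6)) 1) | E=∅ | S=∅ | K=∅]
t=1: [C=(λu. (let z = (u + 6) in 6)) | E=∅ | S=∅ | K=[arg]]
t=2: [C=1 | E=∅ | S=∅ | K=[fun]]
t=3: [C=(let z = (u + 6) in 6) | E={u↦0} | S={0↦1} | K=∅]
t=4: [C=(u + 6) | E={u↦0} | S={0↦1} | K=[let z]]
t=5: [C=u | E={u↦0} | S={0↦1} | K=[addR :: let z]]
t=6: [C=6 | E={u↦0} | S={0↦1} | K=[addL(1) :: let z]]
t=7: [C=6 | E={z↦1, u↦0} | S={0↦1, 1↦7} | K=∅]
→ final value 6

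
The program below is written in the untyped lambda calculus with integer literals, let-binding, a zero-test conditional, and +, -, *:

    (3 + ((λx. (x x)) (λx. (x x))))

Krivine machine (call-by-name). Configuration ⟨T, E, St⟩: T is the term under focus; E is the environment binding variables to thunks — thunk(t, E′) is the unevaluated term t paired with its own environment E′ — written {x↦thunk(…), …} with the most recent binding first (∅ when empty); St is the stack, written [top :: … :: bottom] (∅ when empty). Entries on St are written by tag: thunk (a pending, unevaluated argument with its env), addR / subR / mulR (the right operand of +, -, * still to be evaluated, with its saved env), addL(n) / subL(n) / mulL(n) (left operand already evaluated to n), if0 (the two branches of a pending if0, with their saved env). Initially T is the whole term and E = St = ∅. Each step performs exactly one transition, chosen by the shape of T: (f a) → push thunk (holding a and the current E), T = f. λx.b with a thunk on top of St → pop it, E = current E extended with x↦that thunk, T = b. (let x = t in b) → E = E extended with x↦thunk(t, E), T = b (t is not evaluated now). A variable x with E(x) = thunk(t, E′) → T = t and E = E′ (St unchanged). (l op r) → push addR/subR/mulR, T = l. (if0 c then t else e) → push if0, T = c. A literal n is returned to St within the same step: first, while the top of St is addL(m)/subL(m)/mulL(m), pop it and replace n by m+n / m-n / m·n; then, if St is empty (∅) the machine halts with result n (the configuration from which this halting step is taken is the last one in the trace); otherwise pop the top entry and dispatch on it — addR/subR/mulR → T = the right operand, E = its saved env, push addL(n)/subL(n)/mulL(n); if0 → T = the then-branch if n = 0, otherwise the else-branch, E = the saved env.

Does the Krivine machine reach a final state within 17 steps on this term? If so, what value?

Answer: DIVERGES (no final state within 17 steps)

Derivation:
[0] [T=(3 + ((λx. (x x)) (λx. (x x)))) | E=∅ | St=∅]
[1] [T=3 | E=∅ | St=[addR]]
[2] [T=((λx. (x x)) (λx. (x x))) | E=∅ | St=[addL(3)]]
[3] [T=(λx. (x x)) | E=∅ | St=[thunk :: addL(3)]]
[4] [T=(x x) | E={x↦thunk((λx. (x x)), ∅)} | St=[addL(3)]]
[5] [T=x | E={x↦thunk((λx. (x x)), ∅)} | St=[thunk :: addL(3)]]
[6] [T=(λx. (x x)) | E=∅ | St=[thunk :: addL(3)]]
[7] [T=(x x) | E={x↦thunk(x, {x↦thunk((λx. (x x)), ∅)})} | St=[addL(3)]]
[8] [T=x | E={x↦thunk(x, {x↦thunk((λx. (x x)), ∅)})} | St=[thunk :: addL(3)]]
[9] [T=x | E={x↦thunk((λx. (x x)), ∅)} | St=[thunk :: addL(3)]]
[10] [T=(λx. (x x)) | E=∅ | St=[thunk :: addL(3)]]
[11] [T=(x x) | E={x↦thunk(x, {x↦thunk(x, {x↦thunk((λx. (x x)), ∅)})})} | St=[addL(3)]]
[12] [T=x | E={x↦thunk(x, {x↦thunk(x, {x↦thunk((λx. (x x)), ∅)})})} | St=[thunk :: addL(3)]]
[13] [T=x | E={x↦thunk(x, {x↦thunk((λx. (x x)), ∅)})} | St=[thunk :: addL(3)]]
[14] [T=x | E={x↦thunk((λx. (x x)), ∅)} | St=[thunk :: addL(3)]]
[15] [T=(λx. (x x)) | E=∅ | St=[thunk :: addL(3)]]
[16] [T=(x x) | E={x↦thunk(x, {x↦thunk(x, {x↦thunk(x, {x↦thunk((λx. (x x)), ∅)})})})} | St=[addL(3)]]
[17] [T=x | E={x↦thunk(x, {x↦thunk(x, {x↦thunk(x, {x↦thunk((λx. (x x)), ∅)})})})} | St=[thunk :: addL(3)]]
→ 17 transitions taken and the configuration is still not final: no result within 17 steps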